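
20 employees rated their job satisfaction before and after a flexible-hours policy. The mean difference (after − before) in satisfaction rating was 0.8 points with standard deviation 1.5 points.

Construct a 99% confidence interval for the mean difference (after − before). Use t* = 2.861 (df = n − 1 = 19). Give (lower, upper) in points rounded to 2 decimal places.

(-0.16, 1.76)

Paired design: SE = s_d/√n = 1.5/√20 = 0.3354.
t* = 2.861; margin of error = 2.861 × 0.3354 = 0.9596.
0.8 ± 0.9596 → (-0.16, 1.76).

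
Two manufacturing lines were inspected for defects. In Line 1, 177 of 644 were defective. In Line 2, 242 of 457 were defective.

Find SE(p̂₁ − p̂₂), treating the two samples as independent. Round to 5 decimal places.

0.02923

Sample proportions: 177/644 = 0.2748, 242/457 = 0.5295.
Each SE is √(p̂(1−p̂)/n): √(0.2748·0.7252/644) = 0.01759 and √(0.5295·0.4705/457) = 0.02335.
SE(p̂₁ − p̂₂) = √(SE₁² + SE₂²) = √(0.0003094081 + 0.0005452225) = 0.02923, since the two samples are independent.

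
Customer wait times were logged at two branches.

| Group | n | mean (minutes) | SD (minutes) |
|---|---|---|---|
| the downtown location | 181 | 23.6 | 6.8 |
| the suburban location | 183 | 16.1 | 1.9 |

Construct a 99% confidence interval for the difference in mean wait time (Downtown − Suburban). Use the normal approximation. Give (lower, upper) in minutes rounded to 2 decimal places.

(6.15, 8.85)

Per-group SEs: s₁/√n₁ = 6.8/√181 = 0.5054, s₂/√n₂ = 1.9/√183 = 0.1405.
Unpooled SE of the difference: √(0.25542916 + 0.01974025) = 0.5246.
Margin of error = z* · SE = 2.576 × 0.5246 = 1.3514.
x̄₁ − x̄₂ = 23.6 − 16.1 = 7.5000.
CI: 7.5000 ± 1.3514 = (6.15, 8.85).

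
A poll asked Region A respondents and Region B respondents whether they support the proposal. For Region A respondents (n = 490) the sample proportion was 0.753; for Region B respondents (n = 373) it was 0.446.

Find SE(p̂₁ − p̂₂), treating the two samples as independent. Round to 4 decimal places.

0.0323

Each SE is √(p̂(1−p̂)/n): √(0.7530·0.2470/490) = 0.01948 and √(0.4460·0.5540/373) = 0.02574.
SE(p̂₁ − p̂₂) = √(SE₁² + SE₂²) = √(0.0003794704 + 0.0006625476) = 0.03228, since the two samples are independent.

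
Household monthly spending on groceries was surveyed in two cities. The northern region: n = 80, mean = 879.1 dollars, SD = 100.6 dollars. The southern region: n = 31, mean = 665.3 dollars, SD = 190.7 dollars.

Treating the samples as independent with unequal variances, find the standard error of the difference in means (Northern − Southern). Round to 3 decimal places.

SE₁ = s₁/√n₁ = 100.6/√80 = 11.2474; SE₂ = 190.7/√31 = 34.2507.
Independent samples, unequal variances: SE_diff = √(SE₁² + SE₂²) = √(126.50400676 + 1173.11045049) = 36.0502.

36.050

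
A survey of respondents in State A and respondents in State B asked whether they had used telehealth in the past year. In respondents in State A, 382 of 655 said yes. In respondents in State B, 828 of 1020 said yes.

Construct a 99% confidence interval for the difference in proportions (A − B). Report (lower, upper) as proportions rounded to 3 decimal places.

(-0.287, -0.170)

First, p̂₁ = 382/655 = 0.5832; p̂₂ = 828/1020 = 0.8118.
The two standard errors are √(0.5832×0.4168/655) = 0.01926 and √(0.8118×0.1882/1020) = 0.01224.
Because the samples are independent, SE_diff = √(0.01926² + 0.01224²) = 0.02282.
Using z* = 2.576 for 99%, ME = 2.576 × 0.02282 = 0.05878.
p̂₁ − p̂₂ = -0.2286; interval -0.2286 ± 0.05878 gives (-0.287, -0.170).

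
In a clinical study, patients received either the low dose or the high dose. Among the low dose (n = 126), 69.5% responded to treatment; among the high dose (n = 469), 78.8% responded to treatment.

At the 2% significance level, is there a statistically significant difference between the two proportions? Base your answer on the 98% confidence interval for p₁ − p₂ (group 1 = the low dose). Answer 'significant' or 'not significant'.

SE₁ = √(p̂₁(1−p̂₁)/n₁) = √(0.6950·0.3050/126) = 0.04102; SE₂ = √(0.7880·0.2120/469) = 0.01887.
Independent samples: SE of the difference = √(SE₁² + SE₂²) = √(0.0016826404 + 0.0003560769) = 0.04515.
z* for 98% confidence is 2.326, so the margin of error is 2.326 × 0.04515 = 0.10502.
Point estimate p̂₁ − p̂₂ = 0.6950 − 0.7880 = -0.0930.
-0.0930 ± 0.10502 → (-0.19802, 0.01202).
The interval (-0.19802, 0.01202) contains 0, so the difference is not significant.

not significant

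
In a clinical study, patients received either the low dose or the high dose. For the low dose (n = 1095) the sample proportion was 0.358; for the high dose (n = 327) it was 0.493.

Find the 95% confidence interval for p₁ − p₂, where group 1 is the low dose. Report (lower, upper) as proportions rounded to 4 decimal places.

(-0.1962, -0.0738)

Each SE is √(p̂(1−p̂)/n): √(0.3580·0.6420/1095) = 0.01449 and √(0.4930·0.5070/327) = 0.02765.
SE(p̂₁ − p̂₂) = √(SE₁² + SE₂²) = √(0.0002099601 + 0.0007645225) = 0.03122, since the two samples are independent.
At 95% confidence z* = 1.960; margin = 1.960 × 0.03122 = 0.06119.
The difference is 0.3580 − 0.4930 = -0.1350, so the interval is -0.1350 ± 0.06119 = (-0.1962, -0.0738).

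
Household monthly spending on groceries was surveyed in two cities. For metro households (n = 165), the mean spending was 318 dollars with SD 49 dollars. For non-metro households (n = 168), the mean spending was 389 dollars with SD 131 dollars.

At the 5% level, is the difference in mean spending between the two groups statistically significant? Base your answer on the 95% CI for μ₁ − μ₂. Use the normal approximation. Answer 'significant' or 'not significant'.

significant

Per-group SEs: s₁/√n₁ = 49/√165 = 3.8146, s₂/√n₂ = 131/√168 = 10.1069.
Unpooled SE of the difference: √(14.55117316 + 102.14942761) = 10.8028.
Margin of error = z* · SE = 1.960 × 10.8028 = 21.1735.
x̄₁ − x̄₂ = 318 − 389 = -71.0000.
CI: -71.0000 ± 21.1735 = (-92.1735, -49.8265).
The interval (-92.1735, -49.8265) does not contain 0, so the difference is significant.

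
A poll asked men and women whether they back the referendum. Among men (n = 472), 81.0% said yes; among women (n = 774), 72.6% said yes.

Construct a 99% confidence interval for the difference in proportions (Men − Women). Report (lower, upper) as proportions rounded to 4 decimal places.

(0.0218, 0.1462)

Each SE is √(p̂(1−p̂)/n): √(0.8100·0.1900/472) = 0.01806 and √(0.7260·0.2740/774) = 0.01603.
SE(p̂₁ − p̂₂) = √(SE₁² + SE₂²) = √(0.0003261636 + 0.0002569609) = 0.02415, since the two samples are independent.
At 99% confidence z* = 2.576; margin = 2.576 × 0.02415 = 0.06221.
The difference is 0.8100 − 0.7260 = 0.0840, so the interval is 0.0840 ± 0.06221 = (0.0218, 0.1462).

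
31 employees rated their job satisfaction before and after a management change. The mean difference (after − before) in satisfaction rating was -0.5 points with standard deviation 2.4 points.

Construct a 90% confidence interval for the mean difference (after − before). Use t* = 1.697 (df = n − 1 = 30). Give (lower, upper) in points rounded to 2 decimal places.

This is a matched-pairs design, so SE = s_d/√n = 2.4/√31 = 0.4311.
Margin = 1.697 × 0.4311 = 0.7316; the interval is -0.5 ± 0.7316 = (-1.23, 0.23).

(-1.23, 0.23)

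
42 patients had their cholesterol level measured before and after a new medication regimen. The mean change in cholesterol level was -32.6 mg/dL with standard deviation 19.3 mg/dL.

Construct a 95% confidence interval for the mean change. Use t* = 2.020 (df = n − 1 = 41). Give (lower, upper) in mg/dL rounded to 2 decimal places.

(-38.62, -26.58)

This is a matched-pairs design, so SE = s_d/√n = 19.3/√42 = 2.9781.
Margin = 2.020 × 2.9781 = 6.0158; the interval is -32.6 ± 6.0158 = (-38.62, -26.58).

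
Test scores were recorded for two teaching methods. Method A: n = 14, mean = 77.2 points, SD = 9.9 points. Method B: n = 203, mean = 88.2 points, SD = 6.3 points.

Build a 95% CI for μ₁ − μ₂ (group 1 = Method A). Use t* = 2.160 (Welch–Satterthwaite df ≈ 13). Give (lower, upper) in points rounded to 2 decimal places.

(-16.79, -5.21)

Standard errors of each mean: 9.9/√14 = 2.6459 and 6.3/√203 = 0.4422.
SE(x̄₁ − x̄₂) = √(2.6459² + 0.4422²) = 2.6826 for independent samples with unequal variances.
With t* = 2.160, the margin is 2.160 × 2.6826 = 5.7944.
x̄₁ − x̄₂ = 77.2 − 88.2 = -11.0000; the interval is -11.0000 ± 5.7944 = (-16.79, -5.21).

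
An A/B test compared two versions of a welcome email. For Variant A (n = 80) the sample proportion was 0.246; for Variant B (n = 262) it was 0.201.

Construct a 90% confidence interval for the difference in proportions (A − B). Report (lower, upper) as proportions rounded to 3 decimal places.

SE₁ = √(p̂₁(1−p̂₁)/n₁) = √(0.2460·0.7540/80) = 0.04815; SE₂ = √(0.2010·0.7990/262) = 0.02476.
Independent samples: SE of the difference = √(SE₁² + SE₂²) = √(0.0023184225 + 0.0006130576) = 0.05414.
z* for 90% confidence is 1.645, so the margin of error is 1.645 × 0.05414 = 0.08906.
Point estimate p̂₁ − p̂₂ = 0.2460 − 0.2010 = 0.0450.
0.0450 ± 0.08906 → (-0.044, 0.134).

(-0.044, 0.134)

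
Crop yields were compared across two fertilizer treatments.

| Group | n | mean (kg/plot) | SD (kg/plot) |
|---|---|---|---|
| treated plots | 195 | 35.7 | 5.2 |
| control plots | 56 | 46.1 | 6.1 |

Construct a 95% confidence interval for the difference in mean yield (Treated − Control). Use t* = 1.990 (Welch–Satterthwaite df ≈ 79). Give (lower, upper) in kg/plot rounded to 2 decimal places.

Per-group SEs: s₁/√n₁ = 5.2/√195 = 0.3724, s₂/√n₂ = 6.1/√56 = 0.8151.
Unpooled SE of the difference: √(0.13868176 + 0.66438801) = 0.8961.
Margin of error = t* · SE = 1.990 × 0.8961 = 1.7832.
x̄₁ − x̄₂ = 35.7 − 46.1 = -10.4000.
CI: -10.4000 ± 1.7832 = (-12.18, -8.62).

(-12.18, -8.62)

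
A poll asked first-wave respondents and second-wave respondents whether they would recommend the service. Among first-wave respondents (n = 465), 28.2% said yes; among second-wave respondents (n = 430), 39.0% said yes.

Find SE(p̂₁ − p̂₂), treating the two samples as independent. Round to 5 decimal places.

0.03144

SE₁ = √(p̂₁(1−p̂₁)/n₁) = √(0.2820·0.7180/465) = 0.02087; SE₂ = √(0.3900·0.6100/430) = 0.02352.
Independent samples: SE of the difference = √(SE₁² + SE₂²) = √(0.0004355569 + 0.0005531904) = 0.03144.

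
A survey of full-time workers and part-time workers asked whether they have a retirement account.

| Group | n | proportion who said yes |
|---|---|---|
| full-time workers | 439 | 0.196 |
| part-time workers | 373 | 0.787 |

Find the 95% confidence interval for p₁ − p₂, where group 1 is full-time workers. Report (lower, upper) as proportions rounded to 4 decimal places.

(-0.6467, -0.5353)

The two standard errors are √(0.1960×0.8040/439) = 0.01895 and √(0.7870×0.2130/373) = 0.02120.
Because the samples are independent, SE_diff = √(0.01895² + 0.02120²) = 0.02843.
Using z* = 1.960 for 95%, ME = 1.960 × 0.02843 = 0.05572.
p̂₁ − p̂₂ = -0.5910; interval -0.5910 ± 0.05572 gives (-0.6467, -0.5353).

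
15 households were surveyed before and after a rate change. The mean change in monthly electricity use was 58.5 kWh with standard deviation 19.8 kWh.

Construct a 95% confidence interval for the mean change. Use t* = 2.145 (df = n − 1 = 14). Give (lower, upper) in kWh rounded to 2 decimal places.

(47.53, 69.47)

This is a matched-pairs design, so SE = s_d/√n = 19.8/√15 = 5.1123.
Margin = 2.145 × 5.1123 = 10.9659; the interval is 58.5 ± 10.9659 = (47.53, 69.47).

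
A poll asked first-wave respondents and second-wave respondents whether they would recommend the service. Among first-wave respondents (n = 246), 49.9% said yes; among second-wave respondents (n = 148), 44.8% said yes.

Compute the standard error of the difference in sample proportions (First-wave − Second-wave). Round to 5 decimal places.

0.05184

The two standard errors are √(0.4990×0.5010/246) = 0.03188 and √(0.4480×0.5520/148) = 0.04088.
Because the samples are independent, SE_diff = √(0.03188² + 0.04088²) = 0.05184.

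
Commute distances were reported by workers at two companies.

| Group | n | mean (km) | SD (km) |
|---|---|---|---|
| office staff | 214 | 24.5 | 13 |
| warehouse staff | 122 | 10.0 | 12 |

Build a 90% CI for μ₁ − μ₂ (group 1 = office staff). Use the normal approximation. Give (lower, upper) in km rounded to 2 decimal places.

Per-group SEs: s₁/√n₁ = 13/√214 = 0.8887, s₂/√n₂ = 12/√122 = 1.0864.
Unpooled SE of the difference: √(0.78978769 + 1.18026496) = 1.4036.
Margin of error = z* · SE = 1.645 × 1.4036 = 2.3089.
x̄₁ − x̄₂ = 24.5 − 10.0 = 14.5000.
CI: 14.5000 ± 2.3089 = (12.19, 16.81).

(12.19, 16.81)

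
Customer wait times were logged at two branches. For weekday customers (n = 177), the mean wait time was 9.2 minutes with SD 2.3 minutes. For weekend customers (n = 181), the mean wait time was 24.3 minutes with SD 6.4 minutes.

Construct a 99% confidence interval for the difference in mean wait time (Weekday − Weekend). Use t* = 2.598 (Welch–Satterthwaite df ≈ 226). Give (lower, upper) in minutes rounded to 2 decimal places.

(-16.41, -13.79)

Per-group SEs: s₁/√n₁ = 2.3/√177 = 0.1729, s₂/√n₂ = 6.4/√181 = 0.4757.
Unpooled SE of the difference: √(0.02989441 + 0.22629049) = 0.5061.
Margin of error = t* · SE = 2.598 × 0.5061 = 1.3148.
x̄₁ − x̄₂ = 9.2 − 24.3 = -15.1000.
CI: -15.1000 ± 1.3148 = (-16.41, -13.79).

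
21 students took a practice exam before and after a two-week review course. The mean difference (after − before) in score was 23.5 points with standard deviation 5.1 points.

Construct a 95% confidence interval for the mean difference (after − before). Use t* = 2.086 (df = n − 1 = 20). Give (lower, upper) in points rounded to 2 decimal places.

(21.18, 25.82)

This is a matched-pairs design, so SE = s_d/√n = 5.1/√21 = 1.1129.
Margin = 2.086 × 1.1129 = 2.3215; the interval is 23.5 ± 2.3215 = (21.18, 25.82).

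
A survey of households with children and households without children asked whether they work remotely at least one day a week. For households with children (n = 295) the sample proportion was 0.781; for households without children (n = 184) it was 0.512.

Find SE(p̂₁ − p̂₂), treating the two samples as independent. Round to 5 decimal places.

SE₁ = √(p̂₁(1−p̂₁)/n₁) = √(0.7810·0.2190/295) = 0.02408; SE₂ = √(0.5120·0.4880/184) = 0.03685.
Independent samples: SE of the difference = √(SE₁² + SE₂²) = √(0.0005798464 + 0.0013579225) = 0.04402.

0.04402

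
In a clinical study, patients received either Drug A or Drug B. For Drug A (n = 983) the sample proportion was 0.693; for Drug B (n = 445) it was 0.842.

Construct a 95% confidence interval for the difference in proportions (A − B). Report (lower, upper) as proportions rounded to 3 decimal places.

(-0.193, -0.105)

The two standard errors are √(0.6930×0.3070/983) = 0.01471 and √(0.8420×0.1580/445) = 0.01729.
Because the samples are independent, SE_diff = √(0.01471² + 0.01729²) = 0.02270.
Using z* = 1.960 for 95%, ME = 1.960 × 0.02270 = 0.04449.
p̂₁ − p̂₂ = -0.1490; interval -0.1490 ± 0.04449 gives (-0.193, -0.105).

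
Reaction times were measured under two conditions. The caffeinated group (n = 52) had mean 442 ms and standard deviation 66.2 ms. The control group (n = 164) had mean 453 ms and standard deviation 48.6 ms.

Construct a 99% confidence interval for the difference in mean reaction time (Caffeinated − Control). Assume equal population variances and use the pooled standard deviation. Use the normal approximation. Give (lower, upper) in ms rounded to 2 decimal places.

Pooled variance s_p² = [51·66.2² + 163·48.6²] / (52+164−2) = 2843.4763, so s_p = 53.3243.
SE_diff = s_p·√(1/n₁ + 1/n₂) = 53.3243·√(1/52 + 1/164) = 8.4865.
z* = 2.576; margin = 2.576 × 8.4865 = 21.8612.
Difference = 442 − 453 = -11.0000.
-11.0000 ± 21.8612 → (-32.86, 10.86).

(-32.86, 10.86)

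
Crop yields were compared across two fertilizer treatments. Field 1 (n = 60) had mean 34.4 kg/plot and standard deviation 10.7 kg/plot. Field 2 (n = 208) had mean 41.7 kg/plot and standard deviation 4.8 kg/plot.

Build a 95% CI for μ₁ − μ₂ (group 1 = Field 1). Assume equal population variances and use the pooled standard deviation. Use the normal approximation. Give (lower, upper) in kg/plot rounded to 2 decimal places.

(-9.19, -5.41)

s_p = √[((n₁−1)s₁² + (n₂−1)s₂²)/(n₁+n₂−2)] = √[(59·10.7² + 207·4.8²)/266] = 6.5821.
SE = 6.5821·√(1/60 + 1/208) = 0.9645.
With z* = 1.960, margin = 1.960 × 0.9645 = 1.8904.
x̄₁ − x̄₂ = 34.4 − 41.7 = -7.3000; interval -7.3000 ± 1.8904 = (-9.19, -5.41).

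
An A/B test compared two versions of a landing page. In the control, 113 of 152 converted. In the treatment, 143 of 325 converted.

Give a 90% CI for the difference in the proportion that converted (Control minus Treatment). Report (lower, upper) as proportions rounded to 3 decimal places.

p̂₁ = 113/152 = 0.7434 and p̂₂ = 143/325 = 0.4400.
SE₁ = √(p̂₁(1−p̂₁)/n₁) = √(0.7434·0.2566/152) = 0.03543; SE₂ = √(0.4400·0.5600/325) = 0.02753.
Independent samples: SE of the difference = √(SE₁² + SE₂²) = √(0.0012552849 + 0.0007579009) = 0.04487.
z* for 90% confidence is 1.645, so the margin of error is 1.645 × 0.04487 = 0.07381.
Point estimate p̂₁ − p̂₂ = 0.7434 − 0.4400 = 0.3034.
0.3034 ± 0.07381 → (0.230, 0.377).

(0.230, 0.377)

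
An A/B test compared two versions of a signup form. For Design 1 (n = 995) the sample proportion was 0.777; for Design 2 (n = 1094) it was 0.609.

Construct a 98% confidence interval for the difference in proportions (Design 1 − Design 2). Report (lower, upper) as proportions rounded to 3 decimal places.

Each SE is √(p̂(1−p̂)/n): √(0.7770·0.2230/995) = 0.01320 and √(0.6090·0.3910/1094) = 0.01475.
SE(p̂₁ − p̂₂) = √(SE₁² + SE₂²) = √(0.00017424 + 0.0002175625) = 0.01979, since the two samples are independent.
At 98% confidence z* = 2.326; margin = 2.326 × 0.01979 = 0.04603.
The difference is 0.7770 − 0.6090 = 0.1680, so the interval is 0.1680 ± 0.04603 = (0.122, 0.214).

(0.122, 0.214)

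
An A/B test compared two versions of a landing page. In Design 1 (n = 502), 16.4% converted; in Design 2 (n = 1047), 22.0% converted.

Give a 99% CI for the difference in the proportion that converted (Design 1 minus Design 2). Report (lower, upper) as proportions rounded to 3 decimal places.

The two standard errors are √(0.1640×0.8360/502) = 0.01653 and √(0.2200×0.7800/1047) = 0.01280.
Because the samples are independent, SE_diff = √(0.01653² + 0.01280²) = 0.02091.
Using z* = 2.576 for 99%, ME = 2.576 × 0.02091 = 0.05386.
p̂₁ − p̂₂ = -0.0560; interval -0.0560 ± 0.05386 gives (-0.110, -0.002).

(-0.110, -0.002)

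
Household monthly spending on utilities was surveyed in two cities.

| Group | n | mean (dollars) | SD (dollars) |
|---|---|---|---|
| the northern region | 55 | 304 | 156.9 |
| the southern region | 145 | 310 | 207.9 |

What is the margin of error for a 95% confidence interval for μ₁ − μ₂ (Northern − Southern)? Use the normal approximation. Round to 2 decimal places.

53.52

Standard errors of each mean: 156.9/√55 = 21.1564 and 207.9/√145 = 17.2652.
SE(x̄₁ − x̄₂) = √(21.1564² + 17.2652²) = 27.3071 for independent samples with unequal variances.
With z* = 1.960, the margin is 1.960 × 27.3071 = 53.5219.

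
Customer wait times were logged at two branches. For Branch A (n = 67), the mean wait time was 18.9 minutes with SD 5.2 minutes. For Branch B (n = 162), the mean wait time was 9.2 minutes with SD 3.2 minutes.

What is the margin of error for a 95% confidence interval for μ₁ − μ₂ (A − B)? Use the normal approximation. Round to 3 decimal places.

Per-group SEs: s₁/√n₁ = 5.2/√67 = 0.6353, s₂/√n₂ = 3.2/√162 = 0.2514.
Unpooled SE of the difference: √(0.40360609 + 0.06320196) = 0.6832.
Margin of error = z* · SE = 1.960 × 0.6832 = 1.3391.

1.339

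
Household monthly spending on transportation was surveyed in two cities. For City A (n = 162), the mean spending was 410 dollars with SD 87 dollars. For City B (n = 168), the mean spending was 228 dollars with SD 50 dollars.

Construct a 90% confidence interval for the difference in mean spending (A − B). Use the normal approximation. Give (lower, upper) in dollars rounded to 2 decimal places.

(169.09, 194.91)

Per-group SEs: s₁/√n₁ = 87/√162 = 6.8354, s₂/√n₂ = 50/√168 = 3.8576.
Unpooled SE of the difference: √(46.72269316 + 14.88107776) = 7.8488.
Margin of error = z* · SE = 1.645 × 7.8488 = 12.9113.
x̄₁ − x̄₂ = 410 − 228 = 182.0000.
CI: 182.0000 ± 12.9113 = (169.09, 194.91).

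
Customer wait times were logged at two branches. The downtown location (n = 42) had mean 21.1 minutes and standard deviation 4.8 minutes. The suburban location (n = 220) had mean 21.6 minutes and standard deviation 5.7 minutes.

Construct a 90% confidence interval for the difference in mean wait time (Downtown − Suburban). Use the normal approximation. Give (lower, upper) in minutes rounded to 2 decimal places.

(-1.87, 0.87)

Per-group SEs: s₁/√n₁ = 4.8/√42 = 0.7407, s₂/√n₂ = 5.7/√220 = 0.3843.
Unpooled SE of the difference: √(0.54863649 + 0.14768649) = 0.8345.
Margin of error = z* · SE = 1.645 × 0.8345 = 1.3728.
x̄₁ − x̄₂ = 21.1 − 21.6 = -0.5000.
CI: -0.5000 ± 1.3728 = (-1.87, 0.87).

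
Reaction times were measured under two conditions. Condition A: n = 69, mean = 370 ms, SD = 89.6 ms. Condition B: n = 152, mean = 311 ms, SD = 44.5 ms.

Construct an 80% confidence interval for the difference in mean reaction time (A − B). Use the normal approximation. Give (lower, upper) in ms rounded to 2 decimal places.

Per-group SEs: s₁/√n₁ = 89.6/√69 = 10.7866, s₂/√n₂ = 44.5/√152 = 3.6094.
Unpooled SE of the difference: √(116.35073956 + 13.02776836) = 11.3745.
Margin of error = z* · SE = 1.282 × 11.3745 = 14.5821.
x̄₁ − x̄₂ = 370 − 311 = 59.0000.
CI: 59.0000 ± 14.5821 = (44.42, 73.58).

(44.42, 73.58)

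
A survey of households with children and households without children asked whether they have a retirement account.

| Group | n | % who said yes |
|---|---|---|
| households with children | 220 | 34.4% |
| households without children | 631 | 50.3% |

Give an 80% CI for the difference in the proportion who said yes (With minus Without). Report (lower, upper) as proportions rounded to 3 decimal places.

The two standard errors are √(0.3440×0.6560/220) = 0.03203 and √(0.5030×0.4970/631) = 0.01990.
Because the samples are independent, SE_diff = √(0.03203² + 0.01990²) = 0.03771.
Using z* = 1.282 for 80%, ME = 1.282 × 0.03771 = 0.04834.
p̂₁ − p̂₂ = -0.1590; interval -0.1590 ± 0.04834 gives (-0.207, -0.111).

(-0.207, -0.111)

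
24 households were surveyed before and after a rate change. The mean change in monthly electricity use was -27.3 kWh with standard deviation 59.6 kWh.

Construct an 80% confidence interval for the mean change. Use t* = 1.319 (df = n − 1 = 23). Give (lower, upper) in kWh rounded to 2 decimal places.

(-43.35, -11.25)

This is a matched-pairs design, so SE = s_d/√n = 59.6/√24 = 12.1658.
Margin = 1.319 × 12.1658 = 16.0467; the interval is -27.3 ± 16.0467 = (-43.35, -11.25).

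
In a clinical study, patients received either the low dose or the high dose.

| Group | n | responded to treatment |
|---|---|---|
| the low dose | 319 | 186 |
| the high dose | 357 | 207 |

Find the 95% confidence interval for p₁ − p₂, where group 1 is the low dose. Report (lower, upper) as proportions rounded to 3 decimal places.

First, p̂₁ = 186/319 = 0.5831; p̂₂ = 207/357 = 0.5798.
The two standard errors are √(0.5831×0.4169/319) = 0.02761 and √(0.5798×0.4202/357) = 0.02612.
Because the samples are independent, SE_diff = √(0.02761² + 0.02612²) = 0.03801.
Using z* = 1.960 for 95%, ME = 1.960 × 0.03801 = 0.07450.
p̂₁ − p̂₂ = 0.0033; interval 0.0033 ± 0.07450 gives (-0.071, 0.078).

(-0.071, 0.078)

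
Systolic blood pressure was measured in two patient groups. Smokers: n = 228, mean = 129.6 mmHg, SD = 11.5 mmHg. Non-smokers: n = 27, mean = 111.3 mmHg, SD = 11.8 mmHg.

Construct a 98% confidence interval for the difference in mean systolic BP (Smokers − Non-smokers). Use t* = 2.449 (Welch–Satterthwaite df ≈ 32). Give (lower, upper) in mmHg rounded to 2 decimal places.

(12.43, 24.17)

Per-group SEs: s₁/√n₁ = 11.5/√228 = 0.7616, s₂/√n₂ = 11.8/√27 = 2.2709.
Unpooled SE of the difference: √(0.58003456 + 5.15698681) = 2.3952.
Margin of error = t* · SE = 2.449 × 2.3952 = 5.8658.
x̄₁ − x̄₂ = 129.6 − 111.3 = 18.3000.
CI: 18.3000 ± 5.8658 = (12.43, 24.17).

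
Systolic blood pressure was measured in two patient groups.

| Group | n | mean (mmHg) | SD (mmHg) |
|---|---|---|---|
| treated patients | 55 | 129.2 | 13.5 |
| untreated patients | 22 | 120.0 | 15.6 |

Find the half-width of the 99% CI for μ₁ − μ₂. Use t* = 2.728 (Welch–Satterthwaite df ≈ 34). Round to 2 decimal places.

10.34

SE₁ = s₁/√n₁ = 13.5/√55 = 1.8203; SE₂ = 15.6/√22 = 3.3259.
Independent samples, unequal variances: SE_diff = √(SE₁² + SE₂²) = √(3.31349209 + 11.06161081) = 3.7915.
t* = 2.728, so margin of error = 2.728 × 3.7915 = 10.3432.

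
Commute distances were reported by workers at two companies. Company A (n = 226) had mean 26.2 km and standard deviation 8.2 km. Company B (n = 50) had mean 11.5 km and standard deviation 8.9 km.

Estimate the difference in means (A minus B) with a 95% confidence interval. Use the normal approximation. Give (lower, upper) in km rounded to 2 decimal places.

SE₁ = s₁/√n₁ = 8.2/√226 = 0.5455; SE₂ = 8.9/√50 = 1.2587.
Independent samples, unequal variances: SE_diff = √(SE₁² + SE₂²) = √(0.29757025 + 1.58432569) = 1.3718.
z* = 1.960, so margin of error = 1.960 × 1.3718 = 2.6887.
Difference in means = 26.2 − 11.5 = 14.7000.
14.7000 ± 2.6887 → (12.01, 17.39).

(12.01, 17.39)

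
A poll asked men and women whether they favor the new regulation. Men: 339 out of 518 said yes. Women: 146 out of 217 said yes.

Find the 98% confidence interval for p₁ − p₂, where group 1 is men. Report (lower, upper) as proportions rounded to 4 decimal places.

p̂₁ = 339/518 = 0.6544 and p̂₂ = 146/217 = 0.6728.
SE₁ = √(p̂₁(1−p̂₁)/n₁) = √(0.6544·0.3456/518) = 0.02090; SE₂ = √(0.6728·0.3272/217) = 0.03185.
Independent samples: SE of the difference = √(SE₁² + SE₂²) = √(0.00043681 + 0.0010144225) = 0.03810.
z* for 98% confidence is 2.326, so the margin of error is 2.326 × 0.03810 = 0.08862.
Point estimate p̂₁ − p̂₂ = 0.6544 − 0.6728 = -0.0184.
-0.0184 ± 0.08862 → (-0.1070, 0.0702).

(-0.1070, 0.0702)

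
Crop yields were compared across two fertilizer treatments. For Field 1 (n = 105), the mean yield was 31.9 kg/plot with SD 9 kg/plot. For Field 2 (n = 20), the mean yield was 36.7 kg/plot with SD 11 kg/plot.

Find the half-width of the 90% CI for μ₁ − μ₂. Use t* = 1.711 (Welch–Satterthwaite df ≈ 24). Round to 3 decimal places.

Per-group SEs: s₁/√n₁ = 9/√105 = 0.8783, s₂/√n₂ = 11/√20 = 2.4597.
Unpooled SE of the difference: √(0.77141089 + 6.05012409) = 2.6118.
Margin of error = t* · SE = 1.711 × 2.6118 = 4.4688.

4.469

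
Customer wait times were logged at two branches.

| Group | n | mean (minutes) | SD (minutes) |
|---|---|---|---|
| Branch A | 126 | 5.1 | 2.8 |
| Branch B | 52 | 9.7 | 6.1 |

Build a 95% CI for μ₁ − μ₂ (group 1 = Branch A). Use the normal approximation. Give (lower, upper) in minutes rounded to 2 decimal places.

(-6.33, -2.87)

SE₁ = s₁/√n₁ = 2.8/√126 = 0.2494; SE₂ = 6.1/√52 = 0.8459.
Independent samples, unequal variances: SE_diff = √(SE₁² + SE₂²) = √(0.06220036 + 0.71554681) = 0.8819.
z* = 1.960, so margin of error = 1.960 × 0.8819 = 1.7285.
Difference in means = 5.1 − 9.7 = -4.6000.
-4.6000 ± 1.7285 → (-6.33, -2.87).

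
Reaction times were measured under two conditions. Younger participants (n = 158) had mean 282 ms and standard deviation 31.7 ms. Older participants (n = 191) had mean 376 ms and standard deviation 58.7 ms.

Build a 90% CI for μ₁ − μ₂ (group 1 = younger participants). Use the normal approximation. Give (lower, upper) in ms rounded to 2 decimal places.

(-102.13, -85.87)

Per-group SEs: s₁/√n₁ = 31.7/√158 = 2.5219, s₂/√n₂ = 58.7/√191 = 4.2474.
Unpooled SE of the difference: √(6.35997961 + 18.04040676) = 4.9397.
Margin of error = z* · SE = 1.645 × 4.9397 = 8.1258.
x̄₁ − x̄₂ = 282 − 376 = -94.0000.
CI: -94.0000 ± 8.1258 = (-102.13, -85.87).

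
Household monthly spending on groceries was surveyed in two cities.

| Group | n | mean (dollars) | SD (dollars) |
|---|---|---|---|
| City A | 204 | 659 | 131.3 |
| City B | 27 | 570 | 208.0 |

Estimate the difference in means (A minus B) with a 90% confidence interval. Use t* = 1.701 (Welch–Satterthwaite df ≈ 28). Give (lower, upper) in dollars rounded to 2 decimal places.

SE₁ = s₁/√n₁ = 131.3/√204 = 9.1928; SE₂ = 208.0/√27 = 40.0296.
Independent samples, unequal variances: SE_diff = √(SE₁² + SE₂²) = √(84.50757184 + 1602.36887616) = 41.0716.
t* = 1.701, so margin of error = 1.701 × 41.0716 = 69.8628.
Difference in means = 659 − 570 = 89.0000.
89.0000 ± 69.8628 → (19.14, 158.86).

(19.14, 158.86)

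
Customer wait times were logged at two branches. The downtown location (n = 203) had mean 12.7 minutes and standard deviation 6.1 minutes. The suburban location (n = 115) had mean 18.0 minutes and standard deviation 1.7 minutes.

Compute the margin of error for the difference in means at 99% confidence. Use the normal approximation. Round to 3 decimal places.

Standard errors of each mean: 6.1/√203 = 0.4281 and 1.7/√115 = 0.1585.
SE(x̄₁ − x̄₂) = √(0.4281² + 0.1585²) = 0.4565 for independent samples with unequal variances.
With z* = 2.576, the margin is 2.576 × 0.4565 = 1.1759.

1.176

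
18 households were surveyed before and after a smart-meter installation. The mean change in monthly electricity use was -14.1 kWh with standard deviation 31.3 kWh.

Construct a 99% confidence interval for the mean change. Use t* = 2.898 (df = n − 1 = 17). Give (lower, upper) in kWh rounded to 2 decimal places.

This is a matched-pairs design, so SE = s_d/√n = 31.3/√18 = 7.3775.
Margin = 2.898 × 7.3775 = 21.3800; the interval is -14.1 ± 21.3800 = (-35.48, 7.28).

(-35.48, 7.28)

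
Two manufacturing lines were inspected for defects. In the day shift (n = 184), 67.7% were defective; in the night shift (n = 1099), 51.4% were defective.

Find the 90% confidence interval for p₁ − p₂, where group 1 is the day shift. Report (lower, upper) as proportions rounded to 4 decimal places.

The two standard errors are √(0.6770×0.3230/184) = 0.03447 and √(0.5140×0.4860/1099) = 0.01508.
Because the samples are independent, SE_diff = √(0.03447² + 0.01508²) = 0.03762.
Using z* = 1.645 for 90%, ME = 1.645 × 0.03762 = 0.06188.
p̂₁ − p̂₂ = 0.1630; interval 0.1630 ± 0.06188 gives (0.1011, 0.2249).

(0.1011, 0.2249)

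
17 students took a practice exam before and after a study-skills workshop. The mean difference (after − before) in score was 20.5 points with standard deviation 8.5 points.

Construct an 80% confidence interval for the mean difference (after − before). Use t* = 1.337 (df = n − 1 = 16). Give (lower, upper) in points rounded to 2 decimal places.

(17.74, 23.26)

Paired design: SE = s_d/√n = 8.5/√17 = 2.0616.
t* = 1.337; margin of error = 1.337 × 2.0616 = 2.7564.
20.5 ± 2.7564 → (17.74, 23.26).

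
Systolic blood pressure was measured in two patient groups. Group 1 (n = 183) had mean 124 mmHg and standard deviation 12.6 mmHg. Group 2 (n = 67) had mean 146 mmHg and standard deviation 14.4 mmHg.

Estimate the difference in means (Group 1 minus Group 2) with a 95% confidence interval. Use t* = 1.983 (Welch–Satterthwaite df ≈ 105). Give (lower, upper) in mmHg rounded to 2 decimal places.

(-25.95, -18.05)

Standard errors of each mean: 12.6/√183 = 0.9314 and 14.4/√67 = 1.7592.
SE(x̄₁ − x̄₂) = √(0.9314² + 1.7592²) = 1.9906 for independent samples with unequal variances.
With t* = 1.983, the margin is 1.983 × 1.9906 = 3.9474.
x̄₁ − x̄₂ = 124 − 146 = -22.0000; the interval is -22.0000 ± 3.9474 = (-25.95, -18.05).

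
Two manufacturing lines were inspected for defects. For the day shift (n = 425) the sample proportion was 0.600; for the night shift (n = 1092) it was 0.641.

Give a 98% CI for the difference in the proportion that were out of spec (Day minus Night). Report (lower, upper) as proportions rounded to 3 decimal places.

SE₁ = √(p̂₁(1−p̂₁)/n₁) = √(0.6000·0.4000/425) = 0.02376; SE₂ = √(0.6410·0.3590/1092) = 0.01452.
Independent samples: SE of the difference = √(SE₁² + SE₂²) = √(0.0005645376 + 0.0002108304) = 0.02785.
z* for 98% confidence is 2.326, so the margin of error is 2.326 × 0.02785 = 0.06478.
Point estimate p̂₁ − p̂₂ = 0.6000 − 0.6410 = -0.0410.
-0.0410 ± 0.06478 → (-0.106, 0.024).

(-0.106, 0.024)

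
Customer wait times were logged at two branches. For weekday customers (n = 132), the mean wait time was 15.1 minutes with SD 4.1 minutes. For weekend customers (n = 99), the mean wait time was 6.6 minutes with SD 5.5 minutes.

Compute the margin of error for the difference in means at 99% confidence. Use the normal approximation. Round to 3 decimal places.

SE₁ = s₁/√n₁ = 4.1/√132 = 0.3569; SE₂ = 5.5/√99 = 0.5528.
Independent samples, unequal variances: SE_diff = √(SE₁² + SE₂²) = √(0.12737761 + 0.30558784) = 0.6580.
z* = 2.576, so margin of error = 2.576 × 0.6580 = 1.6950.

1.695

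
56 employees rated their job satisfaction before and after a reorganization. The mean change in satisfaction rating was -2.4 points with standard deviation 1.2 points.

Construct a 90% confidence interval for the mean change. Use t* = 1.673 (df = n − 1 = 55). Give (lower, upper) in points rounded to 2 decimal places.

(-2.67, -2.13)

Paired design: SE = s_d/√n = 1.2/√56 = 0.1604.
t* = 1.673; margin of error = 1.673 × 0.1604 = 0.2683.
-2.4 ± 0.2683 → (-2.67, -2.13).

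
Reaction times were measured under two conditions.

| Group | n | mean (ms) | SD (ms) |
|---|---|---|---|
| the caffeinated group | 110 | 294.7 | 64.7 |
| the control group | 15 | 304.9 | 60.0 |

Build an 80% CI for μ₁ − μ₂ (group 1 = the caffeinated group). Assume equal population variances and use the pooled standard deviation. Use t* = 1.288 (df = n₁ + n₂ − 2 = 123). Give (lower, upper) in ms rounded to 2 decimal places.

(-32.95, 12.55)

s_p = √[((n₁−1)s₁² + (n₂−1)s₂²)/(n₁+n₂−2)] = √[(109·64.7² + 14·60.0²)/123] = 64.1824.
SE = 64.1824·√(1/110 + 1/15) = 17.6656.
With t* = 1.288, margin = 1.288 × 17.6656 = 22.7533.
x̄₁ − x̄₂ = 294.7 − 304.9 = -10.2000; interval -10.2000 ± 22.7533 = (-32.95, 12.55).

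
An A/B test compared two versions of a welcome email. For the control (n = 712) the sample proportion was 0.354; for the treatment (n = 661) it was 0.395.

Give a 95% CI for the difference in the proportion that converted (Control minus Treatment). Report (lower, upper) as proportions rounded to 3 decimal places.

(-0.092, 0.010)

The two standard errors are √(0.3540×0.6460/712) = 0.01792 and √(0.3950×0.6050/661) = 0.01901.
Because the samples are independent, SE_diff = √(0.01792² + 0.01901²) = 0.02612.
Using z* = 1.960 for 95%, ME = 1.960 × 0.02612 = 0.05120.
p̂₁ − p̂₂ = -0.0410; interval -0.0410 ± 0.05120 gives (-0.092, 0.010).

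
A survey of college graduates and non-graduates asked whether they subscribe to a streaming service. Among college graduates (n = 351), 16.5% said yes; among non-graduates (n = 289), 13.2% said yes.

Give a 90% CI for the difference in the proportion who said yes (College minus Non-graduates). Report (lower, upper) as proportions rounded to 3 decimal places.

SE₁ = √(p̂₁(1−p̂₁)/n₁) = √(0.1650·0.8350/351) = 0.01981; SE₂ = √(0.1320·0.8680/289) = 0.01991.
Independent samples: SE of the difference = √(SE₁² + SE₂²) = √(0.0003924361 + 0.0003964081) = 0.02809.
z* for 90% confidence is 1.645, so the margin of error is 1.645 × 0.02809 = 0.04621.
Point estimate p̂₁ − p̂₂ = 0.1650 − 0.1320 = 0.0330.
0.0330 ± 0.04621 → (-0.013, 0.079).

(-0.013, 0.079)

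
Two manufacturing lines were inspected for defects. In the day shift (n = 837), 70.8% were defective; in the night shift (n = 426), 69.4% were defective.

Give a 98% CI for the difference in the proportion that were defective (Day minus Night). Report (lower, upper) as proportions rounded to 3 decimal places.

(-0.050, 0.078)

The two standard errors are √(0.7080×0.2920/837) = 0.01572 and √(0.6940×0.3060/426) = 0.02233.
Because the samples are independent, SE_diff = √(0.01572² + 0.02233²) = 0.02731.
Using z* = 2.326 for 98%, ME = 2.326 × 0.02731 = 0.06352.
p̂₁ − p̂₂ = 0.0140; interval 0.0140 ± 0.06352 gives (-0.050, 0.078).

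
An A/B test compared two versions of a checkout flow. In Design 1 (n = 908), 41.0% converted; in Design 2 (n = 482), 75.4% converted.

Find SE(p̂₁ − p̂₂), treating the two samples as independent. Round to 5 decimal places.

0.02552

The two standard errors are √(0.4100×0.5900/908) = 0.01632 and √(0.7540×0.2460/482) = 0.01962.
Because the samples are independent, SE_diff = √(0.01632² + 0.01962²) = 0.02552.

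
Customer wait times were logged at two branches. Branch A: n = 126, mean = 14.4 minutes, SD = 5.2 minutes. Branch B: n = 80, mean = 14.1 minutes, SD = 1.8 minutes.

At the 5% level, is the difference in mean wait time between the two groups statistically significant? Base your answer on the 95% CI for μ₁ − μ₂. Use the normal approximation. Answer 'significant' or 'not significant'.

not significant

SE₁ = s₁/√n₁ = 5.2/√126 = 0.4633; SE₂ = 1.8/√80 = 0.2012.
Independent samples, unequal variances: SE_diff = √(SE₁² + SE₂²) = √(0.21464689 + 0.04048144) = 0.5051.
z* = 1.960, so margin of error = 1.960 × 0.5051 = 0.9900.
Difference in means = 14.4 − 14.1 = 0.3000.
0.3000 ± 0.9900 → (-0.6900, 1.2900).
The interval (-0.6900, 1.2900) contains 0, so the difference is not significant.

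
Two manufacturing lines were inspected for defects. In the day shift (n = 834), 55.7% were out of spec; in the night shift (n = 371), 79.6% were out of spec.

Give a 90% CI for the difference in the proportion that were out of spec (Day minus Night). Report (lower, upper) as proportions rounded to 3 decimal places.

(-0.284, -0.194)

The two standard errors are √(0.5570×0.4430/834) = 0.01720 and √(0.7960×0.2040/371) = 0.02092.
Because the samples are independent, SE_diff = √(0.01720² + 0.02092²) = 0.02708.
Using z* = 1.645 for 90%, ME = 1.645 × 0.02708 = 0.04455.
p̂₁ − p̂₂ = -0.2390; interval -0.2390 ± 0.04455 gives (-0.284, -0.194).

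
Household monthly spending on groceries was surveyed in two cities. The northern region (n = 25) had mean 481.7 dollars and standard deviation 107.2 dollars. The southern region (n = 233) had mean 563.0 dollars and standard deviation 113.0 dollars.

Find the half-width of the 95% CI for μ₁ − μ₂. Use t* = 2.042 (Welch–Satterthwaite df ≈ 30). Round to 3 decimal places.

46.317

SE₁ = s₁/√n₁ = 107.2/√25 = 21.4400; SE₂ = 113.0/√233 = 7.4029.
Independent samples, unequal variances: SE_diff = √(SE₁² + SE₂²) = √(459.6736 + 54.80292841) = 22.6821.
t* = 2.042, so margin of error = 2.042 × 22.6821 = 46.3168.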